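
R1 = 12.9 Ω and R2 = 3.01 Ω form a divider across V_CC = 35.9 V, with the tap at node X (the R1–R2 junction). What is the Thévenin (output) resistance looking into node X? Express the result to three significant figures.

R_th ≈ 2.44 Ω

Zeroing V_CC shorts the top of R1 to ground, so R_th = R1 ‖ R2 = 2.441 Ω.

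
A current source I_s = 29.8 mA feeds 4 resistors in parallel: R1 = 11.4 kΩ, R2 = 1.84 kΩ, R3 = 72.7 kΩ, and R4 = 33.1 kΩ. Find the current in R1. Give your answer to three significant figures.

ΣG = 1/11.4 + 1/1.84 + 1/72.7 + 1/33.1 = 0.6752.
R1 takes the fraction G_k/ΣG = 0.08772/0.6752 = 0.1299, so I = 29.8 × 0.1299 = 3.872 mA.

I ≈ 3.87 mA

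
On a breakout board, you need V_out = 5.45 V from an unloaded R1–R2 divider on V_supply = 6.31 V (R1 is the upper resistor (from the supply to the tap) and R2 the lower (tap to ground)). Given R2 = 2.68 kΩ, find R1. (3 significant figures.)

R1 ≈ 0.423 kΩ

V_out/V_supply = R2/(R1+R2) = 0.8637.
Rearranging, R1 = R2·(1−k)/k = 2.68 × 0.1578 = 0.4229 kΩ.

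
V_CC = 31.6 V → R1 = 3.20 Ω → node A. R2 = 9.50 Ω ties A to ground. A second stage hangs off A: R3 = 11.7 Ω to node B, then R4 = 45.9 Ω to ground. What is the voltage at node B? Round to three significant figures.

Looking into the second stage from A: R3 + R4 = 57.60 Ω appears in parallel with R2.
Effective lower resistance at A: R2 ‖ 57.60 = 8.155 Ω.
First divider: V_A = V_CC · 8.155/(3.20 + 8.155) = 22.69 V.
Then the unloaded second divider: V_B = V_A × R4/(R3+R4) = 22.69 × 0.7969 = 18.08 V.

V_B ≈ 18.1 V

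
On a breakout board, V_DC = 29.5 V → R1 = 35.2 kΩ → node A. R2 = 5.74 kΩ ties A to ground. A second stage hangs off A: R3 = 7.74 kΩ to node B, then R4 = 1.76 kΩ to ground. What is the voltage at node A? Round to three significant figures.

V_A ≈ 2.72 V

Looking into the second stage from A: R3 + R4 = 9.500 kΩ appears in parallel with R2.
Effective lower resistance at A: R2 ‖ 9.500 = 3.578 kΩ.
V_A = 29.5 × 3.578/(35.2 + 3.578) = 2.722 V.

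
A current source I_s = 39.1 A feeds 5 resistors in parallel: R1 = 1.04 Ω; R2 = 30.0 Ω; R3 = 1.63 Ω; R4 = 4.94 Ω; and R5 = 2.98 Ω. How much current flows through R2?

I ≈ 0.607 A

Conductances: ΣG = 1/1.04 + 1/30.0 + 1/1.63 + 1/4.94 + 1/2.98 = 2.146 (1/Ω).
R2 takes the fraction G_k/ΣG = 0.03333/2.146 = 0.01553, so I = 39.1 × 0.01553 = 0.6072 A.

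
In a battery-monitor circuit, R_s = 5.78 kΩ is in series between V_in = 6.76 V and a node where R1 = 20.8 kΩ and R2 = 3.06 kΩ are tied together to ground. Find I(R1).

I ≈ 0.103 mA

Equivalent of the parallel group: R_p = 2.668 kΩ.
Node voltage V_A = V_in · R_p/(R_s + R_p) = 6.76 × 0.3158 = 2.135 V.
I(R1) = V_A / R1 = 2.135/20.8 = 0.1026 mA.
(Check via current divider: I_total = 0.8002 mA; share G_k/ΣG = 0.1282 → same result.)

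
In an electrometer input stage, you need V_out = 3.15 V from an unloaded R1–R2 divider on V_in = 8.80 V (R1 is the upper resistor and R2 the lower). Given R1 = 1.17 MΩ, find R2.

R2 ≈ 0.652 MΩ

The divider ratio is R2/(R1+R2) = 3.15/8.80 = 0.3580.
R2 = R1 · 0.3580/(1 − 0.3580) = 0.6523 MΩ.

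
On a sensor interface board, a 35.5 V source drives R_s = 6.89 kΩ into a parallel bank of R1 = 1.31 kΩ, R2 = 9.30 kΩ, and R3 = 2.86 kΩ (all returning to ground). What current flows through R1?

Equivalent of the parallel group: R_p = 0.8193 kΩ.
V_A = 35.5 × 0.8193/7.709 = 3.773 V.
Branch current I = V_A/R1 = 3.773/1.31 = 2.880 mA.
(Equivalently: I_total = 4.605 mA, then current-divider fraction G_k/ΣG = 0.6254.)

I ≈ 2.88 mA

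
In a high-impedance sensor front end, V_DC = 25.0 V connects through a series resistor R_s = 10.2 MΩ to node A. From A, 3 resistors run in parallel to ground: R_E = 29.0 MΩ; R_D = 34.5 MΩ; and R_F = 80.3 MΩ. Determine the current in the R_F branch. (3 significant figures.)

Equivalent of the parallel group: R_p = 13.17 MΩ.
V_A by voltage divider: V_A = 25.0 × 13.17/(10.2 + 13.17) = 14.09 V.
Branch current I = V_A/R_F = 14.09/80.3 = 0.1755 µA.
(Check via current divider: I_total = 1.070 µA; share G_k/ΣG = 0.1640 → same result.)

I ≈ 0.175 µA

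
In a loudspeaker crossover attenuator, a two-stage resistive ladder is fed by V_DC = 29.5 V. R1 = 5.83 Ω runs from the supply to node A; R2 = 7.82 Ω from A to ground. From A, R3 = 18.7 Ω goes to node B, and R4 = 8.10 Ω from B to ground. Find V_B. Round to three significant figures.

V_B ≈ 4.54 V

Node A sees R2 in parallel with the series input of stage 2, R3 + R4 = 26.80 Ω.
Effective lower resistance at A: R2 ‖ 26.80 = 6.054 Ω.
V_A = 29.5 × 6.054/(5.83 + 6.054) = 15.03 V.
Stage 2 is unloaded, so V_B = V_A · R4/(R3+R4) = 15.03 × 8.10/26.80 = 4.542 V.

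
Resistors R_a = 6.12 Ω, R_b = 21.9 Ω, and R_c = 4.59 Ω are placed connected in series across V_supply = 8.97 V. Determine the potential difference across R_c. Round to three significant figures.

V ≈ 1.26 V

Total series resistance ΣR = 6.12 + 21.9 + 4.59 = 32.61 Ω.
By the voltage-divider rule, V = 8.97 × 4.590/32.61 = 1.263 V.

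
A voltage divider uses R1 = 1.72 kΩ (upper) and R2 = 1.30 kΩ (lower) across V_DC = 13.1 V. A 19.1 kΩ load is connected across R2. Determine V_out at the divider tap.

R2 ‖ R_L = (1.30 × 19.1)/(1.30 + 19.1) = 1.217 kΩ.
Then V_out = V_DC · R2'/(R1 + R2') = 13.1 × 1.217/2.937 = 5.429 V.
(Unloaded it would be 5.64 V; the load pulls it down.)

V_out ≈ 5.43 V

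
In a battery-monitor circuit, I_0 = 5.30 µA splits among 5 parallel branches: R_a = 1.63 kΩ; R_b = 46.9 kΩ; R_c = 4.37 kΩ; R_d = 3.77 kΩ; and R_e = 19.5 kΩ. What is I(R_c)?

Total conductance ΣG = 1/1.63 + 1/46.9 + 1/4.37 + 1/3.77 + 1/19.5 = 1.180 (units of 1/kΩ).
Current divider: I(R_c) = I_0 · G_k/ΣG = 5.30 × (0.2288/1.180) = 5.30 × 0.1939 = 1.028 µA.

I ≈ 1.03 µA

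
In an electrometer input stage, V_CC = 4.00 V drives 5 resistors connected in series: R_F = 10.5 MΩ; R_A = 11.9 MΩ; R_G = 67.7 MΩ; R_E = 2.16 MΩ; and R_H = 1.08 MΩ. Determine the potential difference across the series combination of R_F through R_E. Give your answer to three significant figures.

V ≈ 3.95 V

Total series resistance ΣR = 10.5 + 11.9 + 67.7 + 2.16 + 1.08 = 93.34 MΩ.
R_{R_F..R_E} = 10.5 + 11.9 + 67.7 + 2.16 = 92.26 MΩ.
Voltage divider: V = V_CC · (92.26 / 93.34) = 4.00 × 0.9884 = 3.954 V.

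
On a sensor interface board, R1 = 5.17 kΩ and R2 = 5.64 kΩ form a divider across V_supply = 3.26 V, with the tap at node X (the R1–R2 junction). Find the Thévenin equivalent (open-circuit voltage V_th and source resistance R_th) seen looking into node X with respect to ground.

V_th ≈ 1.70 V, R_th ≈ 2.70 kΩ

With X open, the divider is unloaded: V_th = 3.26 × 5.64/10.81 = 1.701 V.
With V_supply suppressed (replaced by a short), R_th = R1 ‖ R2 = (5.170 × 5.64)/(5.170 + 5.64) = 2.697 kΩ.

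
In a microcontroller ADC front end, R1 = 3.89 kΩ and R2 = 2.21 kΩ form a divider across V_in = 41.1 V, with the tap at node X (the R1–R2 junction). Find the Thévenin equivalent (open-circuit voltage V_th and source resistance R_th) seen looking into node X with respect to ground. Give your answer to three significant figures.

V_th ≈ 14.9 V, R_th ≈ 1.41 kΩ

V_th is the unloaded tap voltage: V_in · R2/(R1+R2) = 41.1 × 0.3623 = 14.89 V.
Looking into X with the source shorted: R_th = R1·R2/(R1+R2) = 3.890 × 2.21/6.100 = 1.409 kΩ.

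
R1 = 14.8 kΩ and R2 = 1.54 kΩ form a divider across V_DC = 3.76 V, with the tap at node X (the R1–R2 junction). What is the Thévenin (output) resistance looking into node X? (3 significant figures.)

R_th ≈ 1.39 kΩ

With V_DC suppressed (replaced by a short), R_th = R1 ‖ R2 = (14.80 × 1.54)/(14.80 + 1.54) = 1.395 kΩ.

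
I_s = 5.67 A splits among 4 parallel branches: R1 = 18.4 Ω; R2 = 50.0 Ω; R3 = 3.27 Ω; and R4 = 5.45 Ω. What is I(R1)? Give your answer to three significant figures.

ΣG = 1/18.4 + 1/50.0 + 1/3.27 + 1/5.45 = 0.5636.
Current divider: I(R1) = I_s · G_k/ΣG = 5.67 × (0.05435/0.5636) = 5.67 × 0.09642 = 0.5467 A.

I ≈ 0.547 A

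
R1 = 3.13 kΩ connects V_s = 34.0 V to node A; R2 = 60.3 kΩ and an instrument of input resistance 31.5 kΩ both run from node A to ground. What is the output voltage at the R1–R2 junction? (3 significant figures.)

R2 ‖ R_L = (60.3 × 31.5)/(60.3 + 31.5) = 20.69 kΩ.
Then V_out = V_s · R2'/(R1 + R2') = 34.0 × 20.69/23.82 = 29.53 V.

V_out ≈ 29.5 V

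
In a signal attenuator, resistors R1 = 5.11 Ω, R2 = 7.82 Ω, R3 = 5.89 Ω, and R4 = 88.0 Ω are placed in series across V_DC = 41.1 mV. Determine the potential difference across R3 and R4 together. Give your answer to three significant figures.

V ≈ 36.1 mV

Series total: ΣR = 5.11 + 7.82 + 5.89 + 88.0 = 106.8 Ω.
R_{R3..R4} = 5.89 + 88.0 = 93.89 Ω.
By the voltage-divider rule, V = 41.1 × 93.89/106.8 = 36.13 mV.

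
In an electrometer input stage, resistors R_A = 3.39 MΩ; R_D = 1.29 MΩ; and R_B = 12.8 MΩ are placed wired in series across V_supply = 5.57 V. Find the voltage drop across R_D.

V ≈ 0.411 V

ΣR = 3.39 + 1.29 + 12.8 = 17.48 MΩ.
By the voltage-divider rule, V = 5.57 × 1.290/17.48 = 0.4111 V.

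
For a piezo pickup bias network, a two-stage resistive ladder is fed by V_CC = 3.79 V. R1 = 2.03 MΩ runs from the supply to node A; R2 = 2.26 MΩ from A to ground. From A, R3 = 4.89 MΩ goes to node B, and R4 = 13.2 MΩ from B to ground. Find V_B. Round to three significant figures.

V_B ≈ 1.38 V

Looking into the second stage from A: R3 + R4 = 18.09 MΩ appears in parallel with R2.
R2 ‖ (R3+R4) = 2.009 MΩ.
V_A = 3.79 × 2.009/(2.03 + 2.009) = 1.885 V.
V_B = V_A × 0.7297 = 1.376 V.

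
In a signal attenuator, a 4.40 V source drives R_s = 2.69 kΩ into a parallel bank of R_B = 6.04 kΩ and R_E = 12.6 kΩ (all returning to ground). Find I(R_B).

I ≈ 0.439 mA

Parallel bank: R_p = 1/(1/6.04 + 1/12.6) = 4.083 kΩ.
Node voltage V_A = V_DC · R_p/(R_s + R_p) = 4.40 × 0.6028 = 2.652 V.
I(R_B) = V_A / R_B = 2.652/6.04 = 0.4391 mA.
(Check via current divider: I_total = 0.6497 mA; share G_k/ΣG = 0.6760 → same result.)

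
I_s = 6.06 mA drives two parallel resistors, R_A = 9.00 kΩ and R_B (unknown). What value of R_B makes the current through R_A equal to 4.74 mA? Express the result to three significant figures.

The fraction through R_A equals R_B/(R_A+R_B).
With f = 0.7822, R_B = R_A · f/(1−f) = 9.00 × 3.591 = 32.32 kΩ.

R_B ≈ 32.3 kΩ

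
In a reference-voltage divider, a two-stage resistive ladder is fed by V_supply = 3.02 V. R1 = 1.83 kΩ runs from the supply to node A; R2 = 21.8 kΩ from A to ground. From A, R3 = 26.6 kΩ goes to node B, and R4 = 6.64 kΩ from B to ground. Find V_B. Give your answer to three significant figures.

Looking into the second stage from A: R3 + R4 = 33.24 kΩ appears in parallel with R2.
Effective lower resistance at A: R2 ‖ 33.24 = 13.17 kΩ.
First divider: V_A = V_supply · 13.17/(1.83 + 13.17) = 2.651 V.
Stage 2 is unloaded, so V_B = V_A · R4/(R3+R4) = 2.651 × 6.64/33.24 = 0.5297 V.

V_B ≈ 0.530 V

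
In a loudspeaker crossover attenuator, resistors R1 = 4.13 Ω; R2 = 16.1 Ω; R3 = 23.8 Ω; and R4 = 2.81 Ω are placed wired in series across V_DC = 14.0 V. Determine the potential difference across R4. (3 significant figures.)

Total series resistance ΣR = 4.13 + 16.1 + 23.8 + 2.81 = 46.84 Ω.
V = V_DC · R/ΣR = 14.0 × 0.05999 = 0.8399 V.

V ≈ 0.840 V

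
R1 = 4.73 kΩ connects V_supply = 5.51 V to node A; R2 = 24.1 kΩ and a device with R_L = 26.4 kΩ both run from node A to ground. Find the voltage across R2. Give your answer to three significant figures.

V_out ≈ 4.01 V

R2 ‖ R_L = (24.1 × 26.4)/(24.1 + 26.4) = 12.60 kΩ.
Now apply the divider: V_out = 5.51 × 0.7270 = 4.006 V.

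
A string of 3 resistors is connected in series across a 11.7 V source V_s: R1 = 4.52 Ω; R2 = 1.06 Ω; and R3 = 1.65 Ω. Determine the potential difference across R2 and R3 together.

V ≈ 4.39 V

Total series resistance ΣR = 4.52 + 1.06 + 1.65 = 7.230 Ω.
R_{R2..R3} = 1.06 + 1.65 = 2.710 Ω.
By the voltage-divider rule, V = 11.7 × 2.710/7.230 = 4.385 V.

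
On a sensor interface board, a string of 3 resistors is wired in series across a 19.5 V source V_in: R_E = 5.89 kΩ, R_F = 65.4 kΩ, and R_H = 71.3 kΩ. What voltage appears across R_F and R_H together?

V ≈ 18.7 V

Total series resistance ΣR = 5.89 + 65.4 + 71.3 = 142.6 kΩ.
R_{R_F..R_H} = 65.4 + 71.3 = 136.7 kΩ.
V = V_in · R/ΣR = 19.5 × 0.9587 = 18.69 V.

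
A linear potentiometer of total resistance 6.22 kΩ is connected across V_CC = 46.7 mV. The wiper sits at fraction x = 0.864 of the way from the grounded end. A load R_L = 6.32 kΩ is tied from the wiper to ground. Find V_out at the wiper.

V_out ≈ 36.2 mV

The pot divides into 0.8459 kΩ above the wiper and 5.374 kΩ below.
R_L loads the lower segment: effective lower R = 2.904 kΩ.
V_out = 46.7 × 2.904/(0.8459 + 2.904) = 36.17 mV.
(Unloaded: V_out = x·V_CC = 40.3 mV.)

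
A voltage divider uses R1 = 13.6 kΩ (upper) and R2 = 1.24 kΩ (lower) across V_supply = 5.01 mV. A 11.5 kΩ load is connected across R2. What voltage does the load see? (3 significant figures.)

R2 ‖ R_L = (1.24 × 11.5)/(1.24 + 11.5) = 1.119 kΩ.
Voltage divider with the loaded lower leg: V_out = 5.01 × 1.119/(13.6 + 1.119) = 5.01 × 0.07604 = 0.3810 mV.

V_out ≈ 0.381 mV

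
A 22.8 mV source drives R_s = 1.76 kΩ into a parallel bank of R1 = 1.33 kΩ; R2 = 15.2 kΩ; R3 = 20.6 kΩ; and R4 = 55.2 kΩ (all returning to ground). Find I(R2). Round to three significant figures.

Equivalent of the parallel group: R_p = 1.131 kΩ.
V_A = 22.8 × 1.131/2.891 = 8.919 mV.
Branch current I = V_A/R2 = 8.919/15.2 = 0.5868 µA.

I ≈ 0.587 µA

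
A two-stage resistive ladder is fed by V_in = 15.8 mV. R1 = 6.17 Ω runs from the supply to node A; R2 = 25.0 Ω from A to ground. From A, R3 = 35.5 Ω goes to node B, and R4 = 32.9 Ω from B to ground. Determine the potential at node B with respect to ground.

V_B ≈ 5.68 mV

Node A sees R2 in parallel with the series input of stage 2, R3 + R4 = 68.40 Ω.
Effective lower resistance at A: R2 ‖ 68.40 = 18.31 Ω.
V_A = 15.8 × 18.31/(6.17 + 18.31) = 11.82 mV.
V_B = V_A × 0.4810 = 5.684 mV.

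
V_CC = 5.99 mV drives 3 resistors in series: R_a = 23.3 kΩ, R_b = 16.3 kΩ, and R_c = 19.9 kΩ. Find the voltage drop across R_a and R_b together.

V ≈ 3.99 mV

ΣR = 23.3 + 16.3 + 19.9 = 59.50 kΩ.
R_{R_a..R_b} = 23.3 + 16.3 = 39.60 kΩ.
Voltage divider: V = V_CC · (39.60 / 59.50) = 5.99 × 0.6655 = 3.987 mV.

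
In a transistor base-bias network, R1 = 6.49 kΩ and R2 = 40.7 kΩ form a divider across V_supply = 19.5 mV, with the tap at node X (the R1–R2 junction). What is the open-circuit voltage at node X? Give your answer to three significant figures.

With X open, the divider is unloaded: V_th = 19.5 × 40.7/47.19 = 16.82 mV.

V_th ≈ 16.8 mV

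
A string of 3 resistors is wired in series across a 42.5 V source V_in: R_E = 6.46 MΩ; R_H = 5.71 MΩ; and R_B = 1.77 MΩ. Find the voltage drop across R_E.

V ≈ 19.7 V

Series total: ΣR = 6.46 + 5.71 + 1.77 = 13.94 MΩ.
V = V_in · R/ΣR = 42.5 × 0.4634 = 19.70 V.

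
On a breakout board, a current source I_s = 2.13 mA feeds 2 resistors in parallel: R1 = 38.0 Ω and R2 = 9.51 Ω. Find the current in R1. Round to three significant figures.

I ≈ 0.426 mA

For two parallel branches, I_k = I_s · (other R)/(sum of R).
So I = 2.13 × 9.51/47.51 = 0.4264 mA.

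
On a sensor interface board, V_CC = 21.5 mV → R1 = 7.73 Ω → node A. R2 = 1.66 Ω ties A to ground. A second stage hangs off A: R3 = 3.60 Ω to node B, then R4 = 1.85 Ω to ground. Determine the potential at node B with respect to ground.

Node A sees R2 in parallel with the series input of stage 2, R3 + R4 = 5.450 Ω.
Effective lower resistance at A: R2 ‖ 5.450 = 1.272 Ω.
So V_A = 21.5 × 0.1413 = 3.039 mV.
V_B = V_A × 0.3394 = 1.032 mV.

V_B ≈ 1.03 mV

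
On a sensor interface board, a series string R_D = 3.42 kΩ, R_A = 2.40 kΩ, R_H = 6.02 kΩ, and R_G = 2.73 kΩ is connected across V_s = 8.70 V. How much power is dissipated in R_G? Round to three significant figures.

P ≈ 0.973 mW

The common current is I = 8.70/14.57 = 0.5971 mA.
P = I²R = 0.3565 × 2.73 = 0.9734 mW.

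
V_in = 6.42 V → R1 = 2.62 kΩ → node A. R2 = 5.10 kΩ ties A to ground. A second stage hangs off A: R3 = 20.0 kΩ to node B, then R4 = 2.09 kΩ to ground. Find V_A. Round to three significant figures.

The second stage (R3 + R4 = 22.09 kΩ) loads node A in parallel with R2.
R2 ‖ (R3+R4) = 4.143 kΩ.
V_A = 6.42 × 4.143/(2.62 + 4.143) = 3.933 V.

V_A ≈ 3.93 V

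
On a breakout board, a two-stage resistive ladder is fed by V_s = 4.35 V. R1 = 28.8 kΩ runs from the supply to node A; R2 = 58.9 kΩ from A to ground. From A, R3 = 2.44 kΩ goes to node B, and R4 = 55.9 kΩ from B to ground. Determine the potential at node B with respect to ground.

Node A sees R2 in parallel with the series input of stage 2, R3 + R4 = 58.34 kΩ.
R2 ‖ (R3+R4) = 29.31 kΩ.
So V_A = 4.35 × 0.5044 = 2.194 V.
Stage 2 is unloaded, so V_B = V_A · R4/(R3+R4) = 2.194 × 55.9/58.34 = 2.102 V.

V_B ≈ 2.10 V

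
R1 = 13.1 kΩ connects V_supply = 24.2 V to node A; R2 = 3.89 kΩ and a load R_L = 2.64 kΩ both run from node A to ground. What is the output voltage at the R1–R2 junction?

First combine the lower leg with the load: R2 ‖ R_L = 1.573 kΩ.
Voltage divider with the loaded lower leg: V_out = 24.2 × 1.573/(13.1 + 1.573) = 24.2 × 0.1072 = 2.594 V.
(Unloaded it would be 5.54 V; the load pulls it down.)

V_out ≈ 2.59 V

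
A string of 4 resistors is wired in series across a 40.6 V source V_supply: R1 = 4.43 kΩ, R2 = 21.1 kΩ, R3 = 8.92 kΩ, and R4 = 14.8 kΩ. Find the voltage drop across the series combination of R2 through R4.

V ≈ 36.9 V

ΣR = 4.43 + 21.1 + 8.92 + 14.8 = 49.25 kΩ.
R_{R2..R4} = 21.1 + 8.92 + 14.8 = 44.82 kΩ.
V = V_supply · R/ΣR = 40.6 × 0.9101 = 36.95 V.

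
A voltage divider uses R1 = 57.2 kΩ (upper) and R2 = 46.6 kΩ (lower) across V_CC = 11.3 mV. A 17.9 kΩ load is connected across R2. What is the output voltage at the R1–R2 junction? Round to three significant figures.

R2 ‖ R_L = (46.6 × 17.9)/(46.6 + 17.9) = 12.93 kΩ.
Voltage divider with the loaded lower leg: V_out = 11.3 × 12.93/(57.2 + 12.93) = 11.3 × 0.1844 = 2.084 mV.

V_out ≈ 2.08 mV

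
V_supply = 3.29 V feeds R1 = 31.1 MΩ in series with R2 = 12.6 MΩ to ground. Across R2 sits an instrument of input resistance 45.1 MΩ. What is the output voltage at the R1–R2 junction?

V_out ≈ 0.791 V

First combine the lower leg with the load: R2 ‖ R_L = 9.849 MΩ.
Then V_out = V_supply · R2'/(R1 + R2') = 3.29 × 9.849/40.95 = 0.7913 V.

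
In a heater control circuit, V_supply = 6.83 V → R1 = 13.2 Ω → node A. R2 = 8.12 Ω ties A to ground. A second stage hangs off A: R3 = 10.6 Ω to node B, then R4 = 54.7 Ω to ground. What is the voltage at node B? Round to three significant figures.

The second stage (R3 + R4 = 65.30 Ω) loads node A in parallel with R2.
R2 ‖ (R3+R4) = 7.222 Ω.
So V_A = 6.83 × 0.3536 = 2.415 V.
Then the unloaded second divider: V_B = V_A × R4/(R3+R4) = 2.415 × 0.8377 = 2.023 V.

V_B ≈ 2.02 V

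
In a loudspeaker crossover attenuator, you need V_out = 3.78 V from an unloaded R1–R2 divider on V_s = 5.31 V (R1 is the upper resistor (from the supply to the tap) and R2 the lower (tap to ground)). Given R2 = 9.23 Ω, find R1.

The divider ratio is R2/(R1+R2) = 3.78/5.31 = 0.7119.
R1 = R2·(1/k − 1) = 9.23 × 0.4048 = 3.736 Ω.

R1 ≈ 3.74 Ω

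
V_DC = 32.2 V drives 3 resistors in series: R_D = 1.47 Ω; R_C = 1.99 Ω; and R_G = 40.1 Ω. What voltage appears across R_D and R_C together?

ΣR = 1.47 + 1.99 + 40.1 = 43.56 Ω.
R_{R_D..R_C} = 1.47 + 1.99 = 3.460 Ω.
Voltage divider: V = V_DC · (3.460 / 43.56) = 32.2 × 0.07943 = 2.558 V.

V ≈ 2.56 V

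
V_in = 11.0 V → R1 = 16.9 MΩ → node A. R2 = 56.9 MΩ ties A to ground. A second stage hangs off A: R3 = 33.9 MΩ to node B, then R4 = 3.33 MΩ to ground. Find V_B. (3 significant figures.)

V_B ≈ 0.562 V

The second stage (R3 + R4 = 37.23 MΩ) loads node A in parallel with R2.
R2 ‖ (R3+R4) = 22.50 MΩ.
V_A = 11.0 × 22.50/(16.9 + 22.50) = 6.282 V.
Then the unloaded second divider: V_B = V_A × R4/(R3+R4) = 6.282 × 0.08944 = 0.5619 V.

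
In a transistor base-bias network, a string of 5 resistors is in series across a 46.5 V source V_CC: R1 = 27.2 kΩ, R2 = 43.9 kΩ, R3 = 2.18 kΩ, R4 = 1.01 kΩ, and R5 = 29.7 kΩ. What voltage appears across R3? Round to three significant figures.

V ≈ 0.975 V

Series total: ΣR = 27.2 + 43.9 + 2.18 + 1.01 + 29.7 = 104.0 kΩ.
By the voltage-divider rule, V = 46.5 × 2.180/104.0 = 0.9748 V.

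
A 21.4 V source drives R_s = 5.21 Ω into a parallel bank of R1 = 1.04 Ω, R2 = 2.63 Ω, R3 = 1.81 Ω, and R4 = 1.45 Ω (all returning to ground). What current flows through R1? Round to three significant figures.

I ≈ 1.42 A

Combine the parallel branches: R_p = (1/1.04 + 1/2.63 + 1/1.81 + 1/1.45)⁻¹ = 0.3870 Ω.
V_A = 21.4 × 0.3870/5.597 = 1.480 V.
Branch current I = V_A/R1 = 1.480/1.04 = 1.423 A.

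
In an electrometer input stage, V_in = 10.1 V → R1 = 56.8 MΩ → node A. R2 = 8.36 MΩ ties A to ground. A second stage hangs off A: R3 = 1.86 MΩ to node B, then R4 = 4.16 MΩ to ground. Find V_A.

V_A ≈ 0.586 V

Looking into the second stage from A: R3 + R4 = 6.020 MΩ appears in parallel with R2.
R2 ‖ (R3+R4) = 3.500 MΩ.
V_A = 10.1 × 3.500/(56.8 + 3.500) = 0.5862 V.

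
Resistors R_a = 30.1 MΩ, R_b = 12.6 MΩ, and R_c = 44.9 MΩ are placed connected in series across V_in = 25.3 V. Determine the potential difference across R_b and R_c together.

ΣR = 30.1 + 12.6 + 44.9 = 87.60 MΩ.
R_{R_b..R_c} = 12.6 + 44.9 = 57.50 MΩ.
By the voltage-divider rule, V = 25.3 × 57.50/87.60 = 16.61 V.

V ≈ 16.6 V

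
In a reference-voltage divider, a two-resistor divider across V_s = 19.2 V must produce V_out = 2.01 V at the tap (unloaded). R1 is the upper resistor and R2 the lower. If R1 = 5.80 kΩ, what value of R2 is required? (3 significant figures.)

R2 ≈ 0.678 kΩ

Required fraction k = V_out/V_s = 0.1047.
R2 = R1 · 0.1047/(1 − 0.1047) = 0.6782 kΩ.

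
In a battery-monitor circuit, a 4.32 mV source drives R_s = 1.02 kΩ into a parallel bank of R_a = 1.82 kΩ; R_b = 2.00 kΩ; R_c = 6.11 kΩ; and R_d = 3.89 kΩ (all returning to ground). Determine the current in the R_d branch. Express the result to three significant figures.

Equivalent of the parallel group: R_p = 0.6802 kΩ.
V_A by voltage divider: V_A = 4.32 × 0.6802/(1.02 + 0.6802) = 1.728 mV.
I(R_d) = V_A / R_d = 1.728/3.89 = 0.4443 µA.

I ≈ 0.444 µA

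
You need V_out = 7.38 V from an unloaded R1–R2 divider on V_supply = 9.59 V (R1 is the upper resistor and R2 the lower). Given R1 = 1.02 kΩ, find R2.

The divider ratio is R2/(R1+R2) = 7.38/9.59 = 0.7696.
So R2 = R1 · V_out/(V_supply − V_out) = 1.02 × 7.38/(9.59 − 7.38) = 1.02 × 3.339 = 3.406 kΩ.

R2 ≈ 3.41 kΩ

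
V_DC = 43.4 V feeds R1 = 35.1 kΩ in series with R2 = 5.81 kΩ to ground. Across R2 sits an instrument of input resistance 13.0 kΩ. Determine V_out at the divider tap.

First combine the lower leg with the load: R2 ‖ R_L = 4.015 kΩ.
Then V_out = V_DC · R2'/(R1 + R2') = 43.4 × 4.015/39.12 = 4.455 V.

V_out ≈ 4.46 V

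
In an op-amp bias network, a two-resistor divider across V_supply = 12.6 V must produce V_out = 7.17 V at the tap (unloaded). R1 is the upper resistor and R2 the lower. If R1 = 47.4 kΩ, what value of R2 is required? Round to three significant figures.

The divider ratio is R2/(R1+R2) = 7.17/12.6 = 0.5690.
So R2 = R1 · V_out/(V_supply − V_out) = 47.4 × 7.17/(12.6 − 7.17) = 47.4 × 1.320 = 62.59 kΩ.

R2 ≈ 62.6 kΩ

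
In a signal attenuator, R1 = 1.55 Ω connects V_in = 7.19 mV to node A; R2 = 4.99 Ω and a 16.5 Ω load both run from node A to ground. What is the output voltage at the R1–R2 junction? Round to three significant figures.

The load sits in parallel with R2, giving an effective lower resistance R2' = R2·R_L/(R2+R_L) = 3.831 Ω.
Voltage divider with the loaded lower leg: V_out = 7.19 × 3.831/(1.55 + 3.831) = 7.19 × 0.7120 = 5.119 mV.

V_out ≈ 5.12 mV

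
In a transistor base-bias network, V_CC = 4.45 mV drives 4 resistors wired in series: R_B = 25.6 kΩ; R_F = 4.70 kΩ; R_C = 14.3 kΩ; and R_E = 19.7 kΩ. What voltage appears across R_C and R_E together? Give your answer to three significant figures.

Total series resistance ΣR = 25.6 + 4.70 + 14.3 + 19.7 = 64.30 kΩ.
R_{R_C..R_E} = 14.3 + 19.7 = 34.00 kΩ.
Voltage divider: V = V_CC · (34.00 / 64.30) = 4.45 × 0.5288 = 2.353 mV.

V ≈ 2.35 mV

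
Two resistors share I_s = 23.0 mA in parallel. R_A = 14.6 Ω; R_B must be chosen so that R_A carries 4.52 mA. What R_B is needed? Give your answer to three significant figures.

The fraction through R_A equals R_B/(R_A+R_B).
With f = 0.1965, R_B = R_A · f/(1−f) = 14.6 × 0.2446 = 3.571 Ω.

R_B ≈ 3.57 Ω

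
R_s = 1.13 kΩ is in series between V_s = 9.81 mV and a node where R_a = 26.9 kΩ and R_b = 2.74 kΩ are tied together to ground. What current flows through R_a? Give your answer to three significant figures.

I ≈ 0.251 µA

Parallel bank: R_p = 1/(1/26.9 + 1/2.74) = 2.487 kΩ.
Node voltage V_A = V_s · R_p/(R_s + R_p) = 9.81 × 0.6876 = 6.745 mV.
Branch current I = V_A/R_a = 6.745/26.9 = 0.2507 µA.
(Check via current divider: I_total = 2.712 µA; share G_k/ΣG = 0.09244 → same result.)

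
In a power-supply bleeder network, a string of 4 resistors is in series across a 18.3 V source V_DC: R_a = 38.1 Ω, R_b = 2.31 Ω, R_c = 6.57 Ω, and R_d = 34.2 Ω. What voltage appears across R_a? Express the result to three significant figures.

V ≈ 8.59 V

Series total: ΣR = 38.1 + 2.31 + 6.57 + 34.2 = 81.18 Ω.
By the voltage-divider rule, V = 18.3 × 38.10/81.18 = 8.589 V.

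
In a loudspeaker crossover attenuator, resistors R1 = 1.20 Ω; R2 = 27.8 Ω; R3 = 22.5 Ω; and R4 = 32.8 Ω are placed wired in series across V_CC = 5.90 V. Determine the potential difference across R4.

Series total: ΣR = 1.20 + 27.8 + 22.5 + 32.8 = 84.30 Ω.
Voltage divider: V = V_CC · (32.80 / 84.30) = 5.90 × 0.3891 = 2.296 V.

V ≈ 2.30 V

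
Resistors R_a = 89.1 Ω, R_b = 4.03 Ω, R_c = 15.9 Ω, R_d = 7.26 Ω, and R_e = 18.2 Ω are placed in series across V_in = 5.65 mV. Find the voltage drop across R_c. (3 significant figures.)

ΣR = 89.1 + 4.03 + 15.9 + 7.26 + 18.2 = 134.5 Ω.
V = V_in · R/ΣR = 5.65 × 0.1182 = 0.6680 mV.

V ≈ 0.668 mV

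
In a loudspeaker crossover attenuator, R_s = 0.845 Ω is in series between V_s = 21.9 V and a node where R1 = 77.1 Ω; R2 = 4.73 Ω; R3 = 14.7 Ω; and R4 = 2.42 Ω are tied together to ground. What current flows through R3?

I ≈ 0.933 A

Combine the parallel branches: R_p = (1/77.1 + 1/4.73 + 1/14.7 + 1/2.42)⁻¹ = 1.417 Ω.
V_A = 21.9 × 1.417/2.262 = 13.72 V.
I(R3) = V_A / R3 = 13.72/14.7 = 0.9333 A.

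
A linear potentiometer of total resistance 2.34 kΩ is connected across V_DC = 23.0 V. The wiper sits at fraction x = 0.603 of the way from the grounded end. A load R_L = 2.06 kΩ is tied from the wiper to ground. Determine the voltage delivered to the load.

Split the track: R_lower = x·R_p = 1.411 kΩ, R_upper = (1−x)·R_p = 0.9290 kΩ.
R_L loads the lower segment: effective lower R = 0.8374 kΩ.
Loaded-divider output: V_out = 23.0 × 0.4741 = 10.90 V.

V_out ≈ 10.9 V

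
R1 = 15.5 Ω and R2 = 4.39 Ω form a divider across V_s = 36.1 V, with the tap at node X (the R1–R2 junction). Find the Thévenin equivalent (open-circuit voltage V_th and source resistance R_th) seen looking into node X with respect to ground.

Open-circuit (no load on X): V_th = V_s · R2/(R1 + R2) = 36.1 × 4.39/(15.50 + 4.39) = 7.968 V.
Looking into X with the source shorted: R_th = R1·R2/(R1+R2) = 15.50 × 4.39/19.89 = 3.421 Ω.

V_th ≈ 7.97 V, R_th ≈ 3.42 Ω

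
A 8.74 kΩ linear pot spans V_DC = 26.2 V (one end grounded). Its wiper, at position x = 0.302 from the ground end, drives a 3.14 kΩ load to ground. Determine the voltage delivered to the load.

V_out ≈ 4.99 V

Split the track: R_lower = x·R_p = 2.639 kΩ, R_upper = (1−x)·R_p = 6.101 kΩ.
(x·R_p) ‖ R_L = 1.434 kΩ.
V_out = 26.2 × 1.434/(6.101 + 1.434) = 4.987 V.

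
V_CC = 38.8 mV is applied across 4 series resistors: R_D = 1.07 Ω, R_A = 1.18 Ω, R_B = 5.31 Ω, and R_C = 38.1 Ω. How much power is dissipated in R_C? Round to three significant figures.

P ≈ 27.5 µW

Series current I = V_CC/ΣR = 38.8/45.66 = 0.8498 mA.
P(R_C) = I²·R_C = (0.8498)² × 38.1 = 27.51 µW.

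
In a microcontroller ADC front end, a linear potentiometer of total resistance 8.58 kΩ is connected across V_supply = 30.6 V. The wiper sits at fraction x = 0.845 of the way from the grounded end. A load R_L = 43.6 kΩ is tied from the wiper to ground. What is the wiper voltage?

The pot divides into 1.330 kΩ above the wiper and 7.250 kΩ below.
(x·R_p) ‖ R_L = 6.216 kΩ.
V_out = 30.6 × 6.216/(1.330 + 6.216) = 25.21 V.

V_out ≈ 25.2 V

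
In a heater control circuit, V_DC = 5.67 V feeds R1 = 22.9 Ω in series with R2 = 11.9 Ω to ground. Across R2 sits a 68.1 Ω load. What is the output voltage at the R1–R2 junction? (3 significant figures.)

The load sits in parallel with R2, giving an effective lower resistance R2' = R2·R_L/(R2+R_L) = 10.13 Ω.
Then V_out = V_DC · R2'/(R1 + R2') = 5.67 × 10.13/33.03 = 1.739 V.
(Unloaded it would be 1.94 V; the load pulls it down.)

V_out ≈ 1.74 V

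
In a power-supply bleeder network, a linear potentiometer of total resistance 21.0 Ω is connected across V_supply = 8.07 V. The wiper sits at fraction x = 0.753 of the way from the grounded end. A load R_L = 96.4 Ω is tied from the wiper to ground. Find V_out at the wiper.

The pot divides into 5.187 Ω above the wiper and 15.81 Ω below.
Lower segment in parallel with the load: 15.81 ‖ 96.4 = 13.58 Ω.
V_out = 8.07 × 13.58/(5.187 + 13.58) = 5.840 V.

V_out ≈ 5.84 V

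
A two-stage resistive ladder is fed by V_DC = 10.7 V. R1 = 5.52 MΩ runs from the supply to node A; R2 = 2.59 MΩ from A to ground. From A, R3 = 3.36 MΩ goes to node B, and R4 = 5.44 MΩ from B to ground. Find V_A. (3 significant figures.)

Looking into the second stage from A: R3 + R4 = 8.800 MΩ appears in parallel with R2.
Effective lower resistance at A: R2 ‖ 8.800 = 2.001 MΩ.
First divider: V_A = V_DC · 2.001/(5.52 + 2.001) = 2.847 V.

V_A ≈ 2.85 V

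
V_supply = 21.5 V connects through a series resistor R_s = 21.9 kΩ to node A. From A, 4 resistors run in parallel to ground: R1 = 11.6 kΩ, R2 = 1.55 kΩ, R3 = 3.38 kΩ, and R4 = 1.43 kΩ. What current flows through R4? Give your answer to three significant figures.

Parallel bank: R_p = 1/(1/11.6 + 1/1.55 + 1/3.38 + 1/1.43) = 0.5792 kΩ.
Node voltage V_A = V_supply · R_p/(R_s + R_p) = 21.5 × 0.02577 = 0.5540 V.
I(R4) = V_A / R4 = 0.5540/1.43 = 0.3874 mA.
(Equivalently: I_total = 0.9564 mA, then current-divider fraction G_k/ΣG = 0.4050.)

I ≈ 0.387 mA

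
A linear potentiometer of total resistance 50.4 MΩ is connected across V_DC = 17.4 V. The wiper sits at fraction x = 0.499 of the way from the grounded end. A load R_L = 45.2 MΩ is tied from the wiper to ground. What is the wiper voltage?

V_out ≈ 6.79 V

Split the track: R_lower = x·R_p = 25.15 MΩ, R_upper = (1−x)·R_p = 25.25 MΩ.
R_L loads the lower segment: effective lower R = 16.16 MΩ.
V_out = 17.4 × 16.16/(25.25 + 16.16) = 6.790 V.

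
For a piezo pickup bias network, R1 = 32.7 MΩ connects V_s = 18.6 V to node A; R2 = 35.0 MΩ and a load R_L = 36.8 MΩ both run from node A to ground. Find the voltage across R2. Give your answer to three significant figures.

The load sits in parallel with R2, giving an effective lower resistance R2' = R2·R_L/(R2+R_L) = 17.94 MΩ.
Now apply the divider: V_out = 18.6 × 0.3542 = 6.589 V.

V_out ≈ 6.59 V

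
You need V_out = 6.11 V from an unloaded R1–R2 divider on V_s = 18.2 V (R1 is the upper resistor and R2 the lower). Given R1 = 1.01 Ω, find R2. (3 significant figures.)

R2 ≈ 0.510 Ω

Required fraction k = V_out/V_s = 0.3357.
Rearranging, R2 = R1·k/(1−k) = 1.01 × 0.5054 = 0.5104 Ω.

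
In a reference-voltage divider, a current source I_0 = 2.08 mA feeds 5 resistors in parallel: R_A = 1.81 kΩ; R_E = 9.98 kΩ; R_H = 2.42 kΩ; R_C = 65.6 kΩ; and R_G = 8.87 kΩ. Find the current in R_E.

I ≈ 0.175 mA

Conductances: ΣG = 1/1.81 + 1/9.98 + 1/2.42 + 1/65.6 + 1/8.87 = 1.194 (1/kΩ).
By the current-divider rule, I = I_0 · G_k/ΣG = 2.08 × 0.08393 = 0.1746 mA.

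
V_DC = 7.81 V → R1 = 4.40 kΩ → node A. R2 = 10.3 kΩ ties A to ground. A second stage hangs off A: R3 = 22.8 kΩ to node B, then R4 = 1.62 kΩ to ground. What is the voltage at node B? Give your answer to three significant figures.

V_B ≈ 0.322 V

Looking into the second stage from A: R3 + R4 = 24.42 kΩ appears in parallel with R2.
R2 ‖ (R3+R4) = 7.244 kΩ.
First divider: V_A = V_DC · 7.244/(4.40 + 7.244) = 4.859 V.
Then the unloaded second divider: V_B = V_A × R4/(R3+R4) = 4.859 × 0.06634 = 0.3223 V.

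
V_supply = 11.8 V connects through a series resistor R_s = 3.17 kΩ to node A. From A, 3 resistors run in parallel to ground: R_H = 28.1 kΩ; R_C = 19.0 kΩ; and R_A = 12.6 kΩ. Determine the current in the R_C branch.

I ≈ 0.406 mA

Equivalent of the parallel group: R_p = 5.967 kΩ.
V_A by voltage divider: V_A = 11.8 × 5.967/(3.17 + 5.967) = 7.706 V.
Branch current I = V_A/R_C = 7.706/19.0 = 0.4056 mA.
(Check via current divider: I_total = 1.291 mA; share G_k/ΣG = 0.3141 → same result.)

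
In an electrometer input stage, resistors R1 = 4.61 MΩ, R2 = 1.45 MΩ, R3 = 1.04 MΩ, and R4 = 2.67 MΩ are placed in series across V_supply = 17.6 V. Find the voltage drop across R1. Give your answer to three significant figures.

Total series resistance ΣR = 4.61 + 1.45 + 1.04 + 2.67 = 9.770 MΩ.
V = V_supply · R/ΣR = 17.6 × 0.4719 = 8.305 V.

V ≈ 8.30 V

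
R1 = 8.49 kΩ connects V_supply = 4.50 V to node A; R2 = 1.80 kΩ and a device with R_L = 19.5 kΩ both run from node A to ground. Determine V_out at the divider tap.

V_out ≈ 0.731 V

First combine the lower leg with the load: R2 ‖ R_L = 1.648 kΩ.
Voltage divider with the loaded lower leg: V_out = 4.50 × 1.648/(8.49 + 1.648) = 4.50 × 0.1625 = 0.7315 V.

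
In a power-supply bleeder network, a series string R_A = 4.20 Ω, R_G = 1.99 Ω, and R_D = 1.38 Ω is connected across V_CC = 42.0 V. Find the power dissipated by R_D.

The common current is I = 42.0/7.570 = 5.548 A.
P(R_D) = I²·R_D = (5.548)² × 1.38 = 42.48 W.

P ≈ 42.5 W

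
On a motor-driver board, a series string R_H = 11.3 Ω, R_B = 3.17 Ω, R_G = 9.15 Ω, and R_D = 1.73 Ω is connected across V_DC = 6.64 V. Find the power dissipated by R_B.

Series current I = V_DC/ΣR = 6.64/25.35 = 0.2619 A.
V(R_B) = I·R = 0.8303 V; P = V·I = 0.8303 × 0.2619 = 0.2175 W.

P ≈ 0.217 W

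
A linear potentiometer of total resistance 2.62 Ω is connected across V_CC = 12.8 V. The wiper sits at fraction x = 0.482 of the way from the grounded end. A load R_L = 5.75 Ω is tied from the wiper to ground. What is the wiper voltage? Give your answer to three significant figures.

The pot divides into 1.357 Ω above the wiper and 1.263 Ω below.
(x·R_p) ‖ R_L = 1.035 Ω.
V_out = 12.8 × 1.035/(1.357 + 1.035) = 5.539 V.

V_out ≈ 5.54 V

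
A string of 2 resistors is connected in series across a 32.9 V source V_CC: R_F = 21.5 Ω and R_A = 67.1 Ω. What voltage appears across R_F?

Total series resistance ΣR = 21.5 + 67.1 = 88.60 Ω.
Voltage divider: V = V_CC · (21.50 / 88.60) = 32.9 × 0.2427 = 7.984 V.

V ≈ 7.98 V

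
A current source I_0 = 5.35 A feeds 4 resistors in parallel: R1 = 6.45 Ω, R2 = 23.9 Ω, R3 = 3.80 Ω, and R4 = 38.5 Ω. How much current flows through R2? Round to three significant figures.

Conductances: ΣG = 1/6.45 + 1/23.9 + 1/3.80 + 1/38.5 = 0.4860 (1/Ω).
R2 takes the fraction G_k/ΣG = 0.04184/0.4860 = 0.08609, so I = 5.35 × 0.08609 = 0.4606 A.

I ≈ 0.461 A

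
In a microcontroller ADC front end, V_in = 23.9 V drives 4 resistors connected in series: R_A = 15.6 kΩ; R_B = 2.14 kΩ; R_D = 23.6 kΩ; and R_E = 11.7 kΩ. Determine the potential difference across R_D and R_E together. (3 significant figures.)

V ≈ 15.9 V

ΣR = 15.6 + 2.14 + 23.6 + 11.7 = 53.04 kΩ.
R_{R_D..R_E} = 23.6 + 11.7 = 35.30 kΩ.
Voltage divider: V = V_in · (35.30 / 53.04) = 23.9 × 0.6655 = 15.91 V.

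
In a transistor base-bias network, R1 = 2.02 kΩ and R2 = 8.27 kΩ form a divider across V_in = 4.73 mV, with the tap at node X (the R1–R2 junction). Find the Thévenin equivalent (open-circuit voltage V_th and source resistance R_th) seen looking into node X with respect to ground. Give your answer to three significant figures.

V_th ≈ 3.80 mV, R_th ≈ 1.62 kΩ

With X open, the divider is unloaded: V_th = 4.73 × 8.27/10.29 = 3.801 mV.
With V_in suppressed (replaced by a short), R_th = R1 ‖ R2 = (2.020 × 8.27)/(2.020 + 8.27) = 1.623 kΩ.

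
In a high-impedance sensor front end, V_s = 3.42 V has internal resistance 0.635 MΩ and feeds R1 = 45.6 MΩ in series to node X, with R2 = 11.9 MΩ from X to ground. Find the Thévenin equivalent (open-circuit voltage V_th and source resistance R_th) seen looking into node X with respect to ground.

V_th ≈ 0.700 V, R_th ≈ 9.46 MΩ

R1' = 0.635 + 45.6 = 46.23 MΩ (source resistance + R1).
With X open, the divider is unloaded: V_th = 3.42 × 11.9/58.13 = 0.7001 V.
Zeroing V_s shorts the top of R1' to ground, so R_th = R1' ‖ R2 = 9.464 MΩ.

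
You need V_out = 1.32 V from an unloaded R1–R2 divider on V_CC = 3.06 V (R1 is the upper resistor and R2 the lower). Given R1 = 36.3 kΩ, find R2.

R2 ≈ 27.5 kΩ

Required fraction k = V_out/V_CC = 0.4314.
So R2 = R1 · V_out/(V_CC − V_out) = 36.3 × 1.32/(3.06 − 1.32) = 36.3 × 0.7586 = 27.54 kΩ.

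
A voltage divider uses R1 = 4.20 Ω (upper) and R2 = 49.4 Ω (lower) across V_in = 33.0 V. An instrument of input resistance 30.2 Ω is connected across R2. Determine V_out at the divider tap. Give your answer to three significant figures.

First combine the lower leg with the load: R2 ‖ R_L = 18.74 Ω.
Now apply the divider: V_out = 33.0 × 0.8169 = 26.96 V.

V_out ≈ 27.0 V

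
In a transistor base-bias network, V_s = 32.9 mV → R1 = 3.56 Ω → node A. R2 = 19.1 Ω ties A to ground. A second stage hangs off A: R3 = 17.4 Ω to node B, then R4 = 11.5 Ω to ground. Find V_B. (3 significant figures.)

V_B ≈ 10.0 mV

Node A sees R2 in parallel with the series input of stage 2, R3 + R4 = 28.90 Ω.
Effective lower resistance at A: R2 ‖ 28.90 = 11.50 Ω.
So V_A = 32.9 × 0.7636 = 25.12 mV.
V_B = V_A × 0.3979 = 9.997 mV.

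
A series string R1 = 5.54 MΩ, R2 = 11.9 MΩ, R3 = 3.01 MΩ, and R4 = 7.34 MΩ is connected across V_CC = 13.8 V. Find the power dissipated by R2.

P ≈ 2.93 µW

Series current I = V_CC/ΣR = 13.8/27.79 = 0.4966 µA.
P(R2) = I²·R2 = (0.4966)² × 11.9 = 2.934 µW.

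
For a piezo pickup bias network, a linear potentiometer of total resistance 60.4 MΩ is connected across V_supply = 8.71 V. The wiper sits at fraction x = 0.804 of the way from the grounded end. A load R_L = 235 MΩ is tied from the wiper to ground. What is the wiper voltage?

Split the track: R_lower = x·R_p = 48.56 MΩ, R_upper = (1−x)·R_p = 11.84 MΩ.
(x·R_p) ‖ R_L = 40.25 MΩ.
Loaded-divider output: V_out = 8.71 × 0.7727 = 6.730 V.

V_out ≈ 6.73 V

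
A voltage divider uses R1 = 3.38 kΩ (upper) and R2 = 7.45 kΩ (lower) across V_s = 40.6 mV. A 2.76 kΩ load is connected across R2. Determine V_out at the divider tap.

First combine the lower leg with the load: R2 ‖ R_L = 2.014 kΩ.
Voltage divider with the loaded lower leg: V_out = 40.6 × 2.014/(3.38 + 2.014) = 40.6 × 0.3734 = 15.16 mV.

V_out ≈ 15.2 mV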